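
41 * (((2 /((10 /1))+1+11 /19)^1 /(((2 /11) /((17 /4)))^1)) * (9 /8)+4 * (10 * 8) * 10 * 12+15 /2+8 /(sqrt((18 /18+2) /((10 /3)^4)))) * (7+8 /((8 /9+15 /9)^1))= 7642400 * sqrt(3) /621+2233510763931 /139840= 15993217.58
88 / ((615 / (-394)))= -34672 / 615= -56.38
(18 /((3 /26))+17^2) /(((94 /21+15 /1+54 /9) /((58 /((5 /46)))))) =4986492 /535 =9320.55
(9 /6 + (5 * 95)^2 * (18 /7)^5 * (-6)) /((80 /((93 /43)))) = -475788493790847 /115632160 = -4114672.72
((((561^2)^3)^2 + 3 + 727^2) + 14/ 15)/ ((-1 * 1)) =-14576242809809535159754358027292809/ 15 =-971749520653969010650290500000000.00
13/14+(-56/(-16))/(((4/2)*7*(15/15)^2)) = 33/28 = 1.18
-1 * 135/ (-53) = 135/ 53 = 2.55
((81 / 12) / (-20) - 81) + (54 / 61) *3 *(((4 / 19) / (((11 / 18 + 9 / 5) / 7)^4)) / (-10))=-7304960219373 / 85628867120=-85.31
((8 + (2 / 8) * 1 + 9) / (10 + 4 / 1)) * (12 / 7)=207 / 98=2.11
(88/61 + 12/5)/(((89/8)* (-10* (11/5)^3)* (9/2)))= -46880/65033991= -0.00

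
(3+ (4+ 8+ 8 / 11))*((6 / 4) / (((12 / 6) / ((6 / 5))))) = 1557 / 110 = 14.15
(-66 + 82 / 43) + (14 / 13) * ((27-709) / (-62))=-29206 / 559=-52.25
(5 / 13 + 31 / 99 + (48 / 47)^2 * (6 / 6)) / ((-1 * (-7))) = 706990 / 2842983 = 0.25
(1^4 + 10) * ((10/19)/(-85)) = -22/323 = -0.07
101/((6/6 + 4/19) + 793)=1919/15090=0.13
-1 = -1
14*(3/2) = 21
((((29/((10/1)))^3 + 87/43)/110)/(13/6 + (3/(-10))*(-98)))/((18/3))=0.00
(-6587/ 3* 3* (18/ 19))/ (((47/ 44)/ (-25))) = 130422600/ 893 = 146049.94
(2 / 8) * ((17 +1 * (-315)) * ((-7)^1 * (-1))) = -1043 / 2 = -521.50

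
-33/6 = -11/2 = -5.50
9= 9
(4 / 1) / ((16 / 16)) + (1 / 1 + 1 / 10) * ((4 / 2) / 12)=251 / 60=4.18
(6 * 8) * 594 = 28512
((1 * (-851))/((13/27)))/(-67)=22977/871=26.38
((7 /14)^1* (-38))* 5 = -95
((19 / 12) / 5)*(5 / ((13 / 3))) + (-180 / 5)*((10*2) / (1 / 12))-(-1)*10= -448741 / 52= -8629.63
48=48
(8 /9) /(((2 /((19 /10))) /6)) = 76 /15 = 5.07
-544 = -544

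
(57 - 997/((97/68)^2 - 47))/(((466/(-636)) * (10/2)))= -98769066/4570295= -21.61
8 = 8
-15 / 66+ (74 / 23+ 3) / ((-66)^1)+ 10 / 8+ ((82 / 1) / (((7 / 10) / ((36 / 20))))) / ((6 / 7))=749675 / 3036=246.93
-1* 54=-54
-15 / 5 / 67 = -3 / 67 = -0.04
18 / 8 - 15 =-51 / 4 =-12.75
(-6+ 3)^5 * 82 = -19926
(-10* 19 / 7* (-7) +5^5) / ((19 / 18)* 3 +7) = 19890 / 61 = 326.07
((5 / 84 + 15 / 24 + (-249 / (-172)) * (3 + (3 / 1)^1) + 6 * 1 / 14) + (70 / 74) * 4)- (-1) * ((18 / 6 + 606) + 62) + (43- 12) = 191266729 / 267288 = 715.58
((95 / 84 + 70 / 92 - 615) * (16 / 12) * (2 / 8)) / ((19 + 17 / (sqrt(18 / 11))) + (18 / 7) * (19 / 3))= -292577675 / 43349986 + 140958475 * sqrt(22) / 260099916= -4.21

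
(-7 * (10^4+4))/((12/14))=-245098/3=-81699.33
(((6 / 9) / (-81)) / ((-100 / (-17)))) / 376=-17 / 4568400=-0.00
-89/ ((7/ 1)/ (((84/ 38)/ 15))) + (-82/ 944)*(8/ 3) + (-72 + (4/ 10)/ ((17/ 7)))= -4227259/ 57171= -73.94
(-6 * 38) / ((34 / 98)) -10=-11342 / 17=-667.18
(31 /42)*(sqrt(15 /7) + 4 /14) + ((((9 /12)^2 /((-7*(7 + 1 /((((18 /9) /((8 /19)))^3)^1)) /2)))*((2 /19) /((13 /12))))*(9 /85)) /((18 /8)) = 1646058887 /7809387495 + 31*sqrt(105) /294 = 1.29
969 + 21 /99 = 31984 /33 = 969.21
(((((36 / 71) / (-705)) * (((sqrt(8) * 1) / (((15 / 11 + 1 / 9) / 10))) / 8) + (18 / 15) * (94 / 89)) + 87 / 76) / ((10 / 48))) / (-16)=-244737 / 338200 + 891 * sqrt(2) / 2436010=-0.72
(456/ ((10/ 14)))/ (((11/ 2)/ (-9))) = -57456/ 55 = -1044.65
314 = 314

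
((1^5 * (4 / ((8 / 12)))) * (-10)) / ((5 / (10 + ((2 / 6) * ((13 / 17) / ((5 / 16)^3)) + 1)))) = -493492 / 2125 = -232.23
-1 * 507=-507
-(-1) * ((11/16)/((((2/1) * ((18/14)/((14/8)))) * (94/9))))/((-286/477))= -23373/312832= -0.07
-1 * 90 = -90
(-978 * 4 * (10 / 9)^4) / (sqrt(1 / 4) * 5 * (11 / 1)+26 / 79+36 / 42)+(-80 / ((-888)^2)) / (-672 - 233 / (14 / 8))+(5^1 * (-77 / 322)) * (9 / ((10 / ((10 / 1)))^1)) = -10767539158198477735 / 49253835043146672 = -218.61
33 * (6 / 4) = 99 / 2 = 49.50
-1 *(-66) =66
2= 2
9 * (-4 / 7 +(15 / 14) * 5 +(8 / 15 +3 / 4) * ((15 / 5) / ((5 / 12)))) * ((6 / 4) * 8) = 265086 / 175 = 1514.78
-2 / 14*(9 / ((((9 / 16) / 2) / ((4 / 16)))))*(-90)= 720 / 7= 102.86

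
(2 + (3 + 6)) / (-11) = -1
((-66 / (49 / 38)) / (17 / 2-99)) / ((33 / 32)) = 4864 / 8869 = 0.55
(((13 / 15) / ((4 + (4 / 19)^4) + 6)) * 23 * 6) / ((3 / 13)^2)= 6585250451 / 29327985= 224.54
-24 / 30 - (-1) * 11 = 51 / 5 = 10.20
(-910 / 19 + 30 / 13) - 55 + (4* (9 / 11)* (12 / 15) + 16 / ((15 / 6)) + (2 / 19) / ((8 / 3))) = -4973707 / 54340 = -91.53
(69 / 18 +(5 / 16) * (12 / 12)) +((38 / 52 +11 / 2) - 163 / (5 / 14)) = -1391593 / 3120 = -446.02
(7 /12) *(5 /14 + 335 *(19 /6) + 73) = 11909 /18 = 661.61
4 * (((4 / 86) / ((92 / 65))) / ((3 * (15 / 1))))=26 / 8901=0.00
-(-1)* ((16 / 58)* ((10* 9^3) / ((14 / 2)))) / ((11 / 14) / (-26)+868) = 3032640 / 9162289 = 0.33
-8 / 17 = -0.47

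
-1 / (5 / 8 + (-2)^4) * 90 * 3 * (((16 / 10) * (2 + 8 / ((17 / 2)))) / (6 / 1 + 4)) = -17280 / 2261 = -7.64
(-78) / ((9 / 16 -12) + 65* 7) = -1248 / 7097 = -0.18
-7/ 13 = -0.54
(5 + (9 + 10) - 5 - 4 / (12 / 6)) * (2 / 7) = 34 / 7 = 4.86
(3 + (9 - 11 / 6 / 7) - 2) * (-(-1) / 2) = 409 / 84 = 4.87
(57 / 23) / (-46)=-57 / 1058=-0.05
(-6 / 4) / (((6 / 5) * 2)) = -5 / 8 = -0.62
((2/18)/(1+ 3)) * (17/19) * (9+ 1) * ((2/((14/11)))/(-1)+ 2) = 85/798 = 0.11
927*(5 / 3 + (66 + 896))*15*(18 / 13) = 241196130 / 13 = 18553548.46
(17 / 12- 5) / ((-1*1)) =43 / 12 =3.58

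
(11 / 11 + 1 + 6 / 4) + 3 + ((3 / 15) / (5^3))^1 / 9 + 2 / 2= 7.50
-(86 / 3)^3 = -636056 / 27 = -23557.63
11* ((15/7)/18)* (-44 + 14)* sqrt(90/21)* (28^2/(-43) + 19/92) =19610525* sqrt(210)/193844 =1466.04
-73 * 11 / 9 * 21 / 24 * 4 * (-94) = 264187 / 9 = 29354.11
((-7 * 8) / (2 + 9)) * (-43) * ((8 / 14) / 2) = 688 / 11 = 62.55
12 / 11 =1.09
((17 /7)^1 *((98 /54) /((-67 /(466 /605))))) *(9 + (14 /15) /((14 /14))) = -8262646 /16416675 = -0.50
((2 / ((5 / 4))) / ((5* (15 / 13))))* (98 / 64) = 637 / 1500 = 0.42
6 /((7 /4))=24 /7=3.43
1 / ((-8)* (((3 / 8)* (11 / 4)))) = -4 / 33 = -0.12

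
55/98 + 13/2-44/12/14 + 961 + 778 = 513265/294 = 1745.80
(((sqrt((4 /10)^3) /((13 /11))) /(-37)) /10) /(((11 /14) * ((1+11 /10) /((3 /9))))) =-4 * sqrt(10) /108225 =-0.00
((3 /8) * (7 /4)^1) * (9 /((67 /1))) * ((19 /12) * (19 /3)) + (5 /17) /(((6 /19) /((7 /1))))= 3238151 /437376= 7.40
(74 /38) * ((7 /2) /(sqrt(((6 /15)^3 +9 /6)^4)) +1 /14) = 2.93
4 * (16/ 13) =64/ 13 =4.92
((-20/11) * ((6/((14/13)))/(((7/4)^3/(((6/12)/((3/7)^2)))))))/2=-2.57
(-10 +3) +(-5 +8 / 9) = -11.11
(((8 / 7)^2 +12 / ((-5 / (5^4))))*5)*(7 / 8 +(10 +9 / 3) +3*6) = -23407725 / 98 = -238854.34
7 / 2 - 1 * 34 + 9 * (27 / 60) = -529 / 20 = -26.45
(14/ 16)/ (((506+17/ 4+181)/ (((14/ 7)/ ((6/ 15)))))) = 1/ 158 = 0.01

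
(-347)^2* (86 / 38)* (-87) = -450450069 / 19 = -23707898.37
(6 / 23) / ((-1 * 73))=-6 / 1679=-0.00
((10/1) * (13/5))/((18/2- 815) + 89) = -26/717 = -0.04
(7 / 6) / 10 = 7 / 60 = 0.12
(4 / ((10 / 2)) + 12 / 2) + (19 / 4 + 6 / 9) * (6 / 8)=869 / 80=10.86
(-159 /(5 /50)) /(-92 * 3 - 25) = 1590 /301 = 5.28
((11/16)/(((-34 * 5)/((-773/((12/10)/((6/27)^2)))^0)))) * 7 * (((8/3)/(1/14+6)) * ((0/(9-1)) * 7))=0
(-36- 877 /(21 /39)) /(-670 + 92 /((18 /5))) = 104877 /40600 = 2.58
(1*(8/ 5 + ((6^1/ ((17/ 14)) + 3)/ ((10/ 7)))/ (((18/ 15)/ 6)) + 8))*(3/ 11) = 19071/ 1870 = 10.20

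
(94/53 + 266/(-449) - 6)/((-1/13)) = 1490762/23797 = 62.64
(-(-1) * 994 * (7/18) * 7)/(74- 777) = -24353/6327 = -3.85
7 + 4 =11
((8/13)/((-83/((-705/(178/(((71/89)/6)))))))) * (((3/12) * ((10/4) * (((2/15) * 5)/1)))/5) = 16685/51280554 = 0.00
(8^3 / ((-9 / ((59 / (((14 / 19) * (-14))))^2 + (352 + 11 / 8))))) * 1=-158206880 / 7203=-21964.03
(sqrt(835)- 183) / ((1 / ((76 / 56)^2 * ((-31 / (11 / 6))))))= 6143859 / 1078- 33573 * sqrt(835) / 1078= 4799.37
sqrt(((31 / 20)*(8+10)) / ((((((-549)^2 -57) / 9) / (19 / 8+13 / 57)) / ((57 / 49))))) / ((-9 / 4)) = -sqrt(3465173490) / 2636760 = -0.02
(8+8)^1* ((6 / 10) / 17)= 0.56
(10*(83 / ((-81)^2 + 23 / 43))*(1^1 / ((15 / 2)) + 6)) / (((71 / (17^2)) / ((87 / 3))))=2751884588 / 30048549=91.58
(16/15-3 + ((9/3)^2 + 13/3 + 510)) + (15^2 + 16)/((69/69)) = 3812/5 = 762.40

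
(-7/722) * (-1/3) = 7/2166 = 0.00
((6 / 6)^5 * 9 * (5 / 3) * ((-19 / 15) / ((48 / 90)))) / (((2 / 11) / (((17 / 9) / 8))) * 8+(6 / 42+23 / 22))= -11305 / 2332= -4.85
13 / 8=1.62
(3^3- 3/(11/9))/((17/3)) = 810/187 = 4.33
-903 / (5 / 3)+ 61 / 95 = -10282 / 19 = -541.16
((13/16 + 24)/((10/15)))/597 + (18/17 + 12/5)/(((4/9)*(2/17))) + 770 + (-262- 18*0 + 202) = 24714601/31840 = 776.21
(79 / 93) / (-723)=-79 / 67239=-0.00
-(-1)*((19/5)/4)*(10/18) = 19/36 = 0.53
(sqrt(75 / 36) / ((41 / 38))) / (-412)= -95 * sqrt(3) / 50676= -0.00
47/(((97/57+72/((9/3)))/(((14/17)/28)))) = 0.05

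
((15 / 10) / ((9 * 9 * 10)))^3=0.00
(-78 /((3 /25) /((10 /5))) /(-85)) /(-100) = -13 /85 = -0.15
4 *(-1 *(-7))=28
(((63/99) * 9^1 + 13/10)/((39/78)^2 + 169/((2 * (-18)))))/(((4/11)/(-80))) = 6957/20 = 347.85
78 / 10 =39 / 5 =7.80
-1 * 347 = -347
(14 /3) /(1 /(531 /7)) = 354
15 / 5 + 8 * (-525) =-4197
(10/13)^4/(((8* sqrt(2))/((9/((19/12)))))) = 67500* sqrt(2)/542659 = 0.18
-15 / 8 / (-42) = 5 / 112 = 0.04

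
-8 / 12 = -2 / 3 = -0.67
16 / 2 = 8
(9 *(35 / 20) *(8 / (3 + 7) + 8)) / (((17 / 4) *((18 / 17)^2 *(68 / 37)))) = 2849 / 180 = 15.83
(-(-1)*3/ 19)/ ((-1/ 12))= -36/ 19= -1.89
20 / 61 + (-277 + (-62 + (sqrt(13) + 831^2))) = sqrt(13) + 42103562 / 61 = 690225.93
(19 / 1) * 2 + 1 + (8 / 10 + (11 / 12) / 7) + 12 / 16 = 8543 / 210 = 40.68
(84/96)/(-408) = -7/3264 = -0.00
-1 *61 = -61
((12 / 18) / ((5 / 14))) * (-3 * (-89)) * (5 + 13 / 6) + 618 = 62848 / 15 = 4189.87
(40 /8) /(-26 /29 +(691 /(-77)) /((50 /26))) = -279125 /310557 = -0.90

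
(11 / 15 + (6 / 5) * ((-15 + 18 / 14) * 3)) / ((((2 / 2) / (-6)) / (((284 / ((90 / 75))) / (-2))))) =-725194 / 21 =-34533.05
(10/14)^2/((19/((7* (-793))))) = -19825/133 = -149.06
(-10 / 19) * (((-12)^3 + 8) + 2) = 17180 / 19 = 904.21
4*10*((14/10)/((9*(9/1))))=0.69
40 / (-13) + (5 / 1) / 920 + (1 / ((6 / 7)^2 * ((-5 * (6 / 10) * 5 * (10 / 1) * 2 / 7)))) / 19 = -188553107 / 61354800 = -3.07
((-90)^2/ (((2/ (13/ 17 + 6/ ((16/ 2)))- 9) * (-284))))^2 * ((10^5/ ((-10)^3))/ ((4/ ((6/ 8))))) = -3262764796875/ 12616231684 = -258.62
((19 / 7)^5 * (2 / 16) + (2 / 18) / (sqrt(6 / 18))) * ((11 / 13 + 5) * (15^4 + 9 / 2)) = 427538 * sqrt(3) / 13 + 4763818864179 / 873964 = 5507781.07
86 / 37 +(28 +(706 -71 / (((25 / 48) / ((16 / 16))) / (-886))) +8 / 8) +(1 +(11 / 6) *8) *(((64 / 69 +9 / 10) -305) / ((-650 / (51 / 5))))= 10088740620107 / 82972500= 121591.38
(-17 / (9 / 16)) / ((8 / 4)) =-136 / 9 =-15.11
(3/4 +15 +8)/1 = 95/4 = 23.75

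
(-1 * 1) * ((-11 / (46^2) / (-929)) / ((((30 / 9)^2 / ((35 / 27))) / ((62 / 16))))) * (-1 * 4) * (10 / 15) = 2387 / 353837520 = 0.00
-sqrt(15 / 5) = -sqrt(3) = -1.73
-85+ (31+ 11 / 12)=-637 / 12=-53.08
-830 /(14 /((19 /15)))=-1577 /21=-75.10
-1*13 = -13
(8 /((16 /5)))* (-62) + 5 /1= -150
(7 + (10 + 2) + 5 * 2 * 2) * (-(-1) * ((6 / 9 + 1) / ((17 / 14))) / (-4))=-455 / 34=-13.38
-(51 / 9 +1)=-6.67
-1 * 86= -86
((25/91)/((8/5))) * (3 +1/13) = 625/1183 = 0.53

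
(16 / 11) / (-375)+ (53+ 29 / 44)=885311 / 16500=53.66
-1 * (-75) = 75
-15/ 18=-5/ 6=-0.83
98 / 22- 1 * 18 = -13.55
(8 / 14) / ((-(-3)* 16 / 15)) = 0.18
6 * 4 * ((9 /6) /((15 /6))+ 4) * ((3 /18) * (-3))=-276 /5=-55.20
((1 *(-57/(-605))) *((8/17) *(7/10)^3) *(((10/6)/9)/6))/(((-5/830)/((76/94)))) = -20554618/326291625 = -0.06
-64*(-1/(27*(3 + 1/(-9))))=32/39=0.82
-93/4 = -23.25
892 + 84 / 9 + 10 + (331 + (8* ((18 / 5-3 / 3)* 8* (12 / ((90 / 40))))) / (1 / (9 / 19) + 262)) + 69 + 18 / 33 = 1315.24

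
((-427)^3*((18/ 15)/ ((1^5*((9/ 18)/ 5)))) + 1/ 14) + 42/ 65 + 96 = -850170866347/ 910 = -934253699.28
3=3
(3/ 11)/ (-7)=-3/ 77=-0.04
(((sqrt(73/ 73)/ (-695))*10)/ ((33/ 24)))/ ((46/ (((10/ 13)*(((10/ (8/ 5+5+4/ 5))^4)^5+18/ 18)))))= -764789251818332892698134900302944080/ 10570928980371148596237881329965599971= -0.07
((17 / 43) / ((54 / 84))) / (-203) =-34 / 11223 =-0.00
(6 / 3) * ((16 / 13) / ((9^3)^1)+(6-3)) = 6.00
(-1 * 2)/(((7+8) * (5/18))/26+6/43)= -13416/2011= -6.67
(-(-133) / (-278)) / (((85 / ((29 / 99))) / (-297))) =0.49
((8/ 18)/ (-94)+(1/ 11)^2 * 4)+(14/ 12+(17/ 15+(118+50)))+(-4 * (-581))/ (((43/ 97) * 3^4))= 46558421023/ 198078210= 235.05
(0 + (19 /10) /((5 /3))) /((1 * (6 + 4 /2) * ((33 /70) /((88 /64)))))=133 /320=0.42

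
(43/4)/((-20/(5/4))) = -43/64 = -0.67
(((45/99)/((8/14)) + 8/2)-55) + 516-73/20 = 25418/55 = 462.15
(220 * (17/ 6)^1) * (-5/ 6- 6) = -38335/ 9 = -4259.44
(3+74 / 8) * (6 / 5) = 14.70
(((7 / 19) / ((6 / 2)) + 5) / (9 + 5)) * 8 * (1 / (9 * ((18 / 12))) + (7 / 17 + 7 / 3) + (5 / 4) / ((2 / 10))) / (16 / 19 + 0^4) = 1215523 / 38556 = 31.53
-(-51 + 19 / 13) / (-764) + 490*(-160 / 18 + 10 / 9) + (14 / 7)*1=-85123655 / 22347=-3809.18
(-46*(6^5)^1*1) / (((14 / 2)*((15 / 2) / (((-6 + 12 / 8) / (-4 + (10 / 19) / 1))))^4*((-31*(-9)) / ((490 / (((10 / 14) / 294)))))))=-9326944691568 / 283669375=-32879.63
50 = 50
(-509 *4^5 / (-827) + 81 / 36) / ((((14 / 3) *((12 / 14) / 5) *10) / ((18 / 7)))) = 2690109 / 13232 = 203.30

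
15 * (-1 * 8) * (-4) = 480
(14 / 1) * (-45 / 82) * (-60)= 18900 / 41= 460.98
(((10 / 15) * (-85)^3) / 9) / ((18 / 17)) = -10440125 / 243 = -42963.48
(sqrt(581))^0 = 1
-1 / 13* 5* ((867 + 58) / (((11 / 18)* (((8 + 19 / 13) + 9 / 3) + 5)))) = -33.34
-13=-13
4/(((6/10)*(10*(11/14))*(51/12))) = 112/561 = 0.20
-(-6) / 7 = 6 / 7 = 0.86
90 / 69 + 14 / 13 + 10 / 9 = 9398 / 2691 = 3.49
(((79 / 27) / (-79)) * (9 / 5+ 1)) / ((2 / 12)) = -28 / 45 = -0.62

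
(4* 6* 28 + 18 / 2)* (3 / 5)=2043 / 5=408.60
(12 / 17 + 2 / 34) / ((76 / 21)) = 273 / 1292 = 0.21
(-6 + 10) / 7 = 4 / 7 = 0.57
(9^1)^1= 9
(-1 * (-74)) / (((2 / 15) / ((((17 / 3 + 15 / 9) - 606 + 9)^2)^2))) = 1811686549639385 / 27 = 67099501838495.74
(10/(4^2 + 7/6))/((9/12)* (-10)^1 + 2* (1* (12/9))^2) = -1080/7313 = -0.15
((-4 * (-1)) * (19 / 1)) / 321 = 76 / 321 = 0.24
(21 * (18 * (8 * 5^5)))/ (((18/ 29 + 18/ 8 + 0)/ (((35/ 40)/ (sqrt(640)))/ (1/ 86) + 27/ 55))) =657720000/ 407 + 114568125 * sqrt(10)/ 37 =11407809.45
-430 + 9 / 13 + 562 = 1725 / 13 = 132.69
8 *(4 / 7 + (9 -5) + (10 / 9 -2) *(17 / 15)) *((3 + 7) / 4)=13472 / 189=71.28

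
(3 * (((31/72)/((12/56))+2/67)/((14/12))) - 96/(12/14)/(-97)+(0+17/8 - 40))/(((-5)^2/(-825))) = 378042775/363944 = 1038.74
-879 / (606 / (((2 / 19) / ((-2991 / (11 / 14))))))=3223 / 80356206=0.00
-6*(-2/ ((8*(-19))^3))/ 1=-0.00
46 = 46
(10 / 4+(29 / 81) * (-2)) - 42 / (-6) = 1423 / 162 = 8.78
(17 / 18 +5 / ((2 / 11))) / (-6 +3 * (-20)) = -128 / 297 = -0.43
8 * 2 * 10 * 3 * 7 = 3360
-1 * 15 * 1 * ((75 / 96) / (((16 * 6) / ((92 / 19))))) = -2875 / 4864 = -0.59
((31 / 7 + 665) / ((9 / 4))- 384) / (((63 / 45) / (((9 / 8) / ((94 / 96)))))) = -163440 / 2303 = -70.97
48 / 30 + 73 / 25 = 113 / 25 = 4.52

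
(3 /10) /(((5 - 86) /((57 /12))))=-19 /1080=-0.02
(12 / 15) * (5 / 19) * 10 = 40 / 19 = 2.11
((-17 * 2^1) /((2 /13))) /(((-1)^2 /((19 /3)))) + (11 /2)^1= -8365 /6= -1394.17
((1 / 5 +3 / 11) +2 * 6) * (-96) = -1197.38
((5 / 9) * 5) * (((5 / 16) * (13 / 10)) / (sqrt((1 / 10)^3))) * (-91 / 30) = -29575 * sqrt(10) / 864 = -108.25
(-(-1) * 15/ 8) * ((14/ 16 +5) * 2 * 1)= 705/ 32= 22.03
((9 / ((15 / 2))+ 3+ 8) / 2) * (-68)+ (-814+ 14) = -6074 / 5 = -1214.80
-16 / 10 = -8 / 5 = -1.60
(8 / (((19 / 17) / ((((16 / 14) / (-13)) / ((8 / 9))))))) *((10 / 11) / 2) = -6120 / 19019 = -0.32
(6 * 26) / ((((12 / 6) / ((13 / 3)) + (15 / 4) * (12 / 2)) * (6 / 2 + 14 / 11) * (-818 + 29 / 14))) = -208208 / 106839319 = -0.00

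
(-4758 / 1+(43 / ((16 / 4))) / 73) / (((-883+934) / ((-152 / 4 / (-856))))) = -26396567 / 6373776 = -4.14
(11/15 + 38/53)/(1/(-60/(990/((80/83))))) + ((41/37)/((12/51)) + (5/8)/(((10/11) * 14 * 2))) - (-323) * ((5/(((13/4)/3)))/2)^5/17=3345411337218811375/2680313885016768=1248.14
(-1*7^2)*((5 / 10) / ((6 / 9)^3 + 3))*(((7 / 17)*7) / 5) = -4.28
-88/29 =-3.03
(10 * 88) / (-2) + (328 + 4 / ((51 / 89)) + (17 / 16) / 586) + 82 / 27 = -438882757 / 4303584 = -101.98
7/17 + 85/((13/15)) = 21766/221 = 98.49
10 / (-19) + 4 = 66 / 19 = 3.47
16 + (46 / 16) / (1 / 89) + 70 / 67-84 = 101261 / 536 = 188.92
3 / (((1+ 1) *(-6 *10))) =-0.02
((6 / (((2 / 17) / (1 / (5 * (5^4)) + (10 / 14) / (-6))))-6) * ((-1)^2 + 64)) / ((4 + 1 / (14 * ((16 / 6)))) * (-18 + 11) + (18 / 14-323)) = 2.24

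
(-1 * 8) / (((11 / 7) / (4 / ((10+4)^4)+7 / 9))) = -134474 / 33957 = -3.96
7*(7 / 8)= 49 / 8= 6.12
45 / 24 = 15 / 8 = 1.88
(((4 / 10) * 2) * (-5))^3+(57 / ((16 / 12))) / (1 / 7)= 941 / 4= 235.25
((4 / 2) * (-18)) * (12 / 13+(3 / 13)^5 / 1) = -12347100 / 371293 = -33.25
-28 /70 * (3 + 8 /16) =-7 /5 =-1.40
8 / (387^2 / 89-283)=356 / 62291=0.01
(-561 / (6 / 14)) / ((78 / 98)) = -64141 / 39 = -1644.64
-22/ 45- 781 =-35167/ 45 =-781.49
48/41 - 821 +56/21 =-100511/123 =-817.16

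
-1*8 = -8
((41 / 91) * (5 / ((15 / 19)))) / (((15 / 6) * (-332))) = -779 / 226590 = -0.00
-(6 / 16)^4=-81 / 4096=-0.02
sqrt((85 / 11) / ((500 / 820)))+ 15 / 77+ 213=216.75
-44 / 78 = -22 / 39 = -0.56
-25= -25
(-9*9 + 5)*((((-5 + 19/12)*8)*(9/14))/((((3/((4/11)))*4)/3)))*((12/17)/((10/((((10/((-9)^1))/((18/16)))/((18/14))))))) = -99712/15147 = -6.58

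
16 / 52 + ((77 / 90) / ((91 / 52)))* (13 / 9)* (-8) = -28124 / 5265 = -5.34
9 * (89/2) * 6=2403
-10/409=-0.02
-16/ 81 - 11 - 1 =-988/ 81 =-12.20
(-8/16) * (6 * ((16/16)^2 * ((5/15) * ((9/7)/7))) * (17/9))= -17/49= -0.35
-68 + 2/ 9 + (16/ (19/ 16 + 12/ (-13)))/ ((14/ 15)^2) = 8170/ 4851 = 1.68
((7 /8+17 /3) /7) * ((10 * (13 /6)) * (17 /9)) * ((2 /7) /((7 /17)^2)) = 50137165 /777924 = 64.45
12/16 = 3/4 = 0.75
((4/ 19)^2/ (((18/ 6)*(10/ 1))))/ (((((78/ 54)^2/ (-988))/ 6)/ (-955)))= 990144/ 247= 4008.68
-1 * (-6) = 6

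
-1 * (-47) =47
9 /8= 1.12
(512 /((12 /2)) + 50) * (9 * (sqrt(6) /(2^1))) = 609 * sqrt(6) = 1491.74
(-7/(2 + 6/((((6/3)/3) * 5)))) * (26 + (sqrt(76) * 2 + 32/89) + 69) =-297045/1691 - 140 * sqrt(19)/19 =-207.78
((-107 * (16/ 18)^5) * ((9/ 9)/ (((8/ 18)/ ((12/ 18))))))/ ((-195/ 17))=29802496/ 3838185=7.76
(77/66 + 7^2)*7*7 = 14749/6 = 2458.17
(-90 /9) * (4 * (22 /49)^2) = -19360 /2401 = -8.06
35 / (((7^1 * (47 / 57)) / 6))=1710 / 47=36.38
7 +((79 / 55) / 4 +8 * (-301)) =-528141 / 220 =-2400.64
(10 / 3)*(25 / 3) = 250 / 9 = 27.78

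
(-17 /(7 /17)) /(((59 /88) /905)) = -55728.72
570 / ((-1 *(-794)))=285 / 397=0.72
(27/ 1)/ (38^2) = 27/ 1444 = 0.02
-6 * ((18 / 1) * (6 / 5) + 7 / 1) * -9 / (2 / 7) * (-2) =-54054 / 5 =-10810.80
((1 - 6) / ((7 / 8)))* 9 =-360 / 7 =-51.43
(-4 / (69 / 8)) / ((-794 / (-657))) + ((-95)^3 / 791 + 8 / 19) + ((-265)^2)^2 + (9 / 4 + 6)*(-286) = 1353510456986703223 / 274459598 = 4931547181.62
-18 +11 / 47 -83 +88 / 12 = -93.43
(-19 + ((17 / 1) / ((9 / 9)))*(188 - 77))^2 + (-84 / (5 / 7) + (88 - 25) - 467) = 17444512 / 5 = 3488902.40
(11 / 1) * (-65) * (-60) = 42900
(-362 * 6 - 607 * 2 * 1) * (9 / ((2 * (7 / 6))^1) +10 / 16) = -424943 / 28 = -15176.54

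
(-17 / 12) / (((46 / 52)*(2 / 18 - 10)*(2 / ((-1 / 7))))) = -0.01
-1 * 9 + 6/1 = -3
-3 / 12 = -1 / 4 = -0.25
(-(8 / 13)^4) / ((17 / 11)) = -45056 / 485537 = -0.09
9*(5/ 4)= 45/ 4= 11.25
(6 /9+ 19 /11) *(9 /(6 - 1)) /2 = 237 /110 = 2.15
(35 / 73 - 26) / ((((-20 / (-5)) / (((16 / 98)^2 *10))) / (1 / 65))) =-59616 / 2278549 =-0.03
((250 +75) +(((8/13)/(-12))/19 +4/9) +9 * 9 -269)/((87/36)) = 1222132/21489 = 56.87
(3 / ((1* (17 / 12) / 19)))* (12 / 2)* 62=254448 / 17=14967.53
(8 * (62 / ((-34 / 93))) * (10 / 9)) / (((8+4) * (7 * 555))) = -3844 / 118881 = -0.03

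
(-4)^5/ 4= -256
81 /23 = 3.52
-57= -57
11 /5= 2.20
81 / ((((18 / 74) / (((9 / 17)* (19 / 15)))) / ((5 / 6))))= 6327 / 34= 186.09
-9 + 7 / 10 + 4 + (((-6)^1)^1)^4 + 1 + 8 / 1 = 13007 / 10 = 1300.70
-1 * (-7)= 7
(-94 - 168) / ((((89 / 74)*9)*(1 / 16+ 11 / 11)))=-310208 / 13617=-22.78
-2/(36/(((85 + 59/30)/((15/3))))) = -2609/2700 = -0.97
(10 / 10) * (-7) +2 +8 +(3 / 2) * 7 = 27 / 2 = 13.50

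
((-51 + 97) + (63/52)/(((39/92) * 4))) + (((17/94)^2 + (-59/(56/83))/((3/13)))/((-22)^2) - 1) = 1363921433597/30355477152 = 44.93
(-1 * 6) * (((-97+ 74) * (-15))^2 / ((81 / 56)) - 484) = -1472488 / 3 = -490829.33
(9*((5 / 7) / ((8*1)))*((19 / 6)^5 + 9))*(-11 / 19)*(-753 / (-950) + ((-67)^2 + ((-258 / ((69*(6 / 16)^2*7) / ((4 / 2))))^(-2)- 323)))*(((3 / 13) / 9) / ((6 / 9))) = -6717062467058534784523 / 275149777199431680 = -24412.39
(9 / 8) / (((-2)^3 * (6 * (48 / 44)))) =-11 / 512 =-0.02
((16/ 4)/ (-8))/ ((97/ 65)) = -65/ 194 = -0.34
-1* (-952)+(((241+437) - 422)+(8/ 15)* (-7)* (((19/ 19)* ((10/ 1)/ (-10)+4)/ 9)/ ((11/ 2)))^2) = 19732456/ 16335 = 1207.99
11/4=2.75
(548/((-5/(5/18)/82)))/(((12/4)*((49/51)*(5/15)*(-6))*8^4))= 95489/903168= 0.11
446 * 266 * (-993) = -117805548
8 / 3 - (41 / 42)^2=3023 / 1764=1.71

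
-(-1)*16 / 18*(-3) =-8 / 3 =-2.67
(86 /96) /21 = 43 /1008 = 0.04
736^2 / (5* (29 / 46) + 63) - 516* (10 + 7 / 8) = 15684443 / 6086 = 2577.13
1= 1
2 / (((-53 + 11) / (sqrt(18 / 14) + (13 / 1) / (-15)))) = 13 / 315 - sqrt(7) / 49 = -0.01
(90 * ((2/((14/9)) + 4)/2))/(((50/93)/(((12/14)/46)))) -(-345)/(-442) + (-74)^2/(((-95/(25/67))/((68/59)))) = -1620556088498/93533375845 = -17.33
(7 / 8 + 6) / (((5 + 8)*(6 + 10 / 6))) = 165 / 2392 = 0.07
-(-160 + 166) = -6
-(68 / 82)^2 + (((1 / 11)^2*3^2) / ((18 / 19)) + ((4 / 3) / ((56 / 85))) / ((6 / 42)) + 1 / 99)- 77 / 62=1398934627 / 113497758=12.33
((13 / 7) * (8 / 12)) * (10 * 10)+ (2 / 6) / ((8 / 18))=10463 / 84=124.56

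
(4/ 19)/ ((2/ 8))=16/ 19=0.84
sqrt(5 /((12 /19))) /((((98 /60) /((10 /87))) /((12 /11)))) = 0.22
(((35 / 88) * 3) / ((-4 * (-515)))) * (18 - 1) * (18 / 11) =3213 / 199408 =0.02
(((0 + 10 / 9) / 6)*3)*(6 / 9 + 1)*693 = 1925 / 3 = 641.67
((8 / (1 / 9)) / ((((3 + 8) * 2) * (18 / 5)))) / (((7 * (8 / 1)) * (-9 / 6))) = -5 / 462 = -0.01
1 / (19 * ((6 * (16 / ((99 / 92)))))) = 33 / 55936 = 0.00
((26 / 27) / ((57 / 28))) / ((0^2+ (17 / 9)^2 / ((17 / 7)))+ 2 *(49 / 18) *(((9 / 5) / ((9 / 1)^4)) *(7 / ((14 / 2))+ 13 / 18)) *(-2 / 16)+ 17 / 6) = 42456960 / 386137019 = 0.11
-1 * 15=-15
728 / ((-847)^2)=104 / 102487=0.00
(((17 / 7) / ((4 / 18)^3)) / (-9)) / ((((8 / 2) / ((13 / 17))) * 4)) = -1053 / 896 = -1.18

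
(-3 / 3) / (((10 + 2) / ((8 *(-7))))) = 14 / 3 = 4.67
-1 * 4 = -4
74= 74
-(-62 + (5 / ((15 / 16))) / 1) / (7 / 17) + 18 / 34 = 49319 / 357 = 138.15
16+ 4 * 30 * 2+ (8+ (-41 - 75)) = 148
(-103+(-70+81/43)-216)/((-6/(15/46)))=41615/1978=21.04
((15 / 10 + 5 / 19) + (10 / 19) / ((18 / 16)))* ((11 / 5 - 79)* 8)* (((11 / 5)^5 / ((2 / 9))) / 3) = -31457769728 / 296875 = -105963.01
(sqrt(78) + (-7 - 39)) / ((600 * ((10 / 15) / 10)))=-23 / 20 + sqrt(78) / 40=-0.93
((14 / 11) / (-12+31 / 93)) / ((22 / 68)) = -0.34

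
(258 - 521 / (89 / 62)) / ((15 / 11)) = -20548 / 267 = -76.96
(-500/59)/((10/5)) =-250/59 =-4.24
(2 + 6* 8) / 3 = 50 / 3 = 16.67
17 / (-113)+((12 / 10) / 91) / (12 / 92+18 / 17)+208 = 1656509041 / 7969325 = 207.86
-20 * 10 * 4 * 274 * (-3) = 657600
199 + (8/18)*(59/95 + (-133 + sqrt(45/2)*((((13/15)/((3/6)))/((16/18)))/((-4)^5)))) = 39947/285 - 13*sqrt(10)/10240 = 140.16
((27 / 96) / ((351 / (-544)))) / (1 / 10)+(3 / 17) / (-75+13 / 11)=-2347967 / 538356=-4.36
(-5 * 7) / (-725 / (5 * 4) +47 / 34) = 2380 / 2371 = 1.00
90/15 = 6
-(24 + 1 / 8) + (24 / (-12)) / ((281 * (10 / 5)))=-54241 / 2248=-24.13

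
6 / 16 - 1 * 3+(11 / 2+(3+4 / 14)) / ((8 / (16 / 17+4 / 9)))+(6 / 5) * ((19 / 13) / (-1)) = -530399 / 185640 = -2.86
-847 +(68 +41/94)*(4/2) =-33376/47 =-710.13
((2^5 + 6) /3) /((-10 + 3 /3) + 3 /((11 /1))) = -209 /144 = -1.45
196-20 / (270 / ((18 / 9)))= 5288 / 27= 195.85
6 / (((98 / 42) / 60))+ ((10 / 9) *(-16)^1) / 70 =9704 / 63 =154.03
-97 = -97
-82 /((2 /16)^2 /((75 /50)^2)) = -11808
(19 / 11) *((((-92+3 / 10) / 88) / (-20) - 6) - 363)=-637.27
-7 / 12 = -0.58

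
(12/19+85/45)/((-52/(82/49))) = -17671/217854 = -0.08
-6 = -6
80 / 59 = 1.36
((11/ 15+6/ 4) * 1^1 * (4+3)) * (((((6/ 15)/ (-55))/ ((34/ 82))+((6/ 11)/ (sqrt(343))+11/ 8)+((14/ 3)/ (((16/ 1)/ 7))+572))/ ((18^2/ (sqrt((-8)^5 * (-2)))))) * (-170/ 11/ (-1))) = 145792 * sqrt(7)/ 68607+242228302064/ 2205225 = 109848.52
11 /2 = 5.50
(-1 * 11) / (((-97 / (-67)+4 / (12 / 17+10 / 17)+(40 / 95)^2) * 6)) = -2926627 / 7528278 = -0.39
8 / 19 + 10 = 198 / 19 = 10.42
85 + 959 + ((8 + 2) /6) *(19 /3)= 9491 /9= 1054.56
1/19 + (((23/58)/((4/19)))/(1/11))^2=439091555/1022656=429.36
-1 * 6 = -6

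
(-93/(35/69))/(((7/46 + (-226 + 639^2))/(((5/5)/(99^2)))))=-32798/715509149355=-0.00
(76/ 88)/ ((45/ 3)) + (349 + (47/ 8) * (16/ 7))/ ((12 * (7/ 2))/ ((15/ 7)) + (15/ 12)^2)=67201969/ 3910830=17.18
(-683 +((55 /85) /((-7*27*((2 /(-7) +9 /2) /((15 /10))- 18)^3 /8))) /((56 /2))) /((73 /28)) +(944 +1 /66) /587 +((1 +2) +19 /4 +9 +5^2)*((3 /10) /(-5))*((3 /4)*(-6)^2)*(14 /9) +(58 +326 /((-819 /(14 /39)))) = -301850300050309072679 /980933836752054900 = -307.72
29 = 29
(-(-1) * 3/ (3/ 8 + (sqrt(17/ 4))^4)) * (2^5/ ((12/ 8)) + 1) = 1072/ 295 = 3.63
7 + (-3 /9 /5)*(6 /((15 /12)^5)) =107327 /15625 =6.87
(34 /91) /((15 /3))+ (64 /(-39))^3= -9019898 /2076165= -4.34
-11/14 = -0.79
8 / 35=0.23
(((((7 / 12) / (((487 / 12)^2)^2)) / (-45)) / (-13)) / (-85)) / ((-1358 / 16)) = 1536 / 30145317439603925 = 0.00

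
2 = 2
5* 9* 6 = 270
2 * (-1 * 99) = -198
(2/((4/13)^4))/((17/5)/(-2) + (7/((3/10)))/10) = 428415/1216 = 352.31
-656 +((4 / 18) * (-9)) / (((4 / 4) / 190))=-1036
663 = 663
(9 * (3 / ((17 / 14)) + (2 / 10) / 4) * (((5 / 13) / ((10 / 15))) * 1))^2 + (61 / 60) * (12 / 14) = 18834803867 / 109403840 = 172.16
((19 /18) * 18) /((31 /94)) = 57.61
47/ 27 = 1.74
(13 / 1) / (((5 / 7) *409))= 91 / 2045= 0.04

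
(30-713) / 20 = -683 / 20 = -34.15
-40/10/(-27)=4/27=0.15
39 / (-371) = -39 / 371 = -0.11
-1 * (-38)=38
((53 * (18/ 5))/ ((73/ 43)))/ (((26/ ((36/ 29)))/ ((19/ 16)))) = 3507381/ 550420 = 6.37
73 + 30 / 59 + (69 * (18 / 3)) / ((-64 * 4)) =542923 / 7552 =71.89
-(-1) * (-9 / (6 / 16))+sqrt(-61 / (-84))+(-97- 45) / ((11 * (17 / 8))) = -5624 / 187+sqrt(1281) / 42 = -29.22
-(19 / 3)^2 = -361 / 9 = -40.11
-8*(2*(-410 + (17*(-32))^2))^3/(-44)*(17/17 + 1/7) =42904844390718464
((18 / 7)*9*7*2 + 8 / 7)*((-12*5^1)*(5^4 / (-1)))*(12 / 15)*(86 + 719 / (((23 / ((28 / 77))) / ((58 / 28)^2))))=114083657880000 / 86779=1314645915.26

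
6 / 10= 3 / 5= 0.60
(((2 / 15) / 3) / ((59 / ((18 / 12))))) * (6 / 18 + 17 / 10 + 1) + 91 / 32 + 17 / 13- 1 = 3.15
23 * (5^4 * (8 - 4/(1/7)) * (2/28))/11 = -143750/77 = -1866.88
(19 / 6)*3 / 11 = 19 / 22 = 0.86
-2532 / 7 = -361.71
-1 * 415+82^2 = 6309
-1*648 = -648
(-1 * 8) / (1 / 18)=-144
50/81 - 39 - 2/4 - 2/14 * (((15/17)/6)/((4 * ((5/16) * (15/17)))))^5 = -413371939/10631250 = -38.88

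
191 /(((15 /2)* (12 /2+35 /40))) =3056 /825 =3.70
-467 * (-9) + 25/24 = 100897/24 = 4204.04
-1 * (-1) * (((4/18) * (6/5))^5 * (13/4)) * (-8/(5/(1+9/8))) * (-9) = 56576/421875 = 0.13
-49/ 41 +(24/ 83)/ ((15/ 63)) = 329/ 17015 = 0.02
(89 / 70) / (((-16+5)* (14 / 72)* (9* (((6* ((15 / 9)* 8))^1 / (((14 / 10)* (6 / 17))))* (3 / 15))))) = -267 / 130900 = -0.00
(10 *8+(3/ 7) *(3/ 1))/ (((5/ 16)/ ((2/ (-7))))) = -18208/ 245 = -74.32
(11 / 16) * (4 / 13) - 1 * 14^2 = -10181 / 52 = -195.79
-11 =-11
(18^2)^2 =104976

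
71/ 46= 1.54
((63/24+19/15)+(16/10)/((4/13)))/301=1091/36120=0.03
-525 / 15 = -35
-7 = -7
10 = 10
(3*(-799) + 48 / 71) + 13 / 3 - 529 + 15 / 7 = -4352002 / 1491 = -2918.85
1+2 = 3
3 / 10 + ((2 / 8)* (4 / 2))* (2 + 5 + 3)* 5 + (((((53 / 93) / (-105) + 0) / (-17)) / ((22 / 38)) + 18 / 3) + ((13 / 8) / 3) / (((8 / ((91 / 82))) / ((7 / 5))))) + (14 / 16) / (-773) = 46527599402897 / 1481552924544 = 31.40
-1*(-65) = 65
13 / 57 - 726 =-41369 / 57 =-725.77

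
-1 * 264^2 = -69696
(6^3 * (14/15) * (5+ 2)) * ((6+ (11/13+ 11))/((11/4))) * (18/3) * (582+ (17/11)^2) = 2778080191488/86515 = 32110965.63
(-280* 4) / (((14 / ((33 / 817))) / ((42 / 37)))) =-3.67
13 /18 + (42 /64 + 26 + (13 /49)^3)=928295101 /33882912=27.40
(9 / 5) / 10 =9 / 50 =0.18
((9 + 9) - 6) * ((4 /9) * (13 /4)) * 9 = 156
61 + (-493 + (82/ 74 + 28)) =-14907/ 37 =-402.89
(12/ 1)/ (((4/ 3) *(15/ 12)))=7.20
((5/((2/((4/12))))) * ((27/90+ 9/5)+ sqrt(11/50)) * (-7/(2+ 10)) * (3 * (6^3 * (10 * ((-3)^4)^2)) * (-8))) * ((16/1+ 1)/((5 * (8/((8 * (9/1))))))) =505931832 * sqrt(22)+ 10624568472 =12997599110.21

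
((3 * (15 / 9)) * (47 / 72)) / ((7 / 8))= 235 / 63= 3.73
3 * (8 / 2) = 12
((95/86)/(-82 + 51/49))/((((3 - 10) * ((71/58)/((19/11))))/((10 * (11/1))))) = 3664150/12111251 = 0.30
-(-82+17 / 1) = 65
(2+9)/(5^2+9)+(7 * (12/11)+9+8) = 9335/374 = 24.96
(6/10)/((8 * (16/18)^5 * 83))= 177147/108789760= 0.00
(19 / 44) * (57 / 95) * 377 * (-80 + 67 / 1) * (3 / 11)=-838071 / 2420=-346.31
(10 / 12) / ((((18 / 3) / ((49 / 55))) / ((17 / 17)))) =49 / 396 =0.12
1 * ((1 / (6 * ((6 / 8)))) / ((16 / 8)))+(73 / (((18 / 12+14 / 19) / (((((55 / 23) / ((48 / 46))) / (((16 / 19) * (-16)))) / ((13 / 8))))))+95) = 91.70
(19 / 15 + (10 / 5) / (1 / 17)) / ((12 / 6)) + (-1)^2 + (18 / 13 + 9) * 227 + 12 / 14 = 6488659 / 2730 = 2376.80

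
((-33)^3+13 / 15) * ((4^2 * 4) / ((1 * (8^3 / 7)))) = -1886647 / 60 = -31444.12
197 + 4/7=1383/7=197.57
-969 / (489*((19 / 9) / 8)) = -1224 / 163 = -7.51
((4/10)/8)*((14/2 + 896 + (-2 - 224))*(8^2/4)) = 2708/5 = 541.60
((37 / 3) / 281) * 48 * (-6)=-12.64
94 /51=1.84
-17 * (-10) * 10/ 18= 850/ 9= 94.44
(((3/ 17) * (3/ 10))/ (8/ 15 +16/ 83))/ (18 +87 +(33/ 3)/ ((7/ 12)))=5229/ 8882704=0.00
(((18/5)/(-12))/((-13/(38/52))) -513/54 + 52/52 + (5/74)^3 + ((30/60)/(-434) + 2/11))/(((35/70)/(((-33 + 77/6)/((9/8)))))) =24880946404897/83591886105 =297.65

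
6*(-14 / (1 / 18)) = -1512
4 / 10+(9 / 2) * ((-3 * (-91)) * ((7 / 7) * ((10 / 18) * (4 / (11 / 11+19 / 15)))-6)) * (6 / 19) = -3144314 / 1615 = -1946.94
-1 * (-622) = 622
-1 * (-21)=21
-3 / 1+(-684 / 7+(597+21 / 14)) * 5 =35013 / 14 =2500.93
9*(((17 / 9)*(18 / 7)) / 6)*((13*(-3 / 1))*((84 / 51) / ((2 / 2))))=-468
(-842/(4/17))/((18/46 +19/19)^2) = -3786053/2048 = -1848.66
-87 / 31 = -2.81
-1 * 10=-10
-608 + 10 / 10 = -607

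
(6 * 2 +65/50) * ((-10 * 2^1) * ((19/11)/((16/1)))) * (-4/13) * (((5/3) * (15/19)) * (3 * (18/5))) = 17955/143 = 125.56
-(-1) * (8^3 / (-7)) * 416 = -212992 / 7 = -30427.43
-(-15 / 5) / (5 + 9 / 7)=21 / 44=0.48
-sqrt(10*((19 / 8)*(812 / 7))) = -sqrt(2755) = -52.49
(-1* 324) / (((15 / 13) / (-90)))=25272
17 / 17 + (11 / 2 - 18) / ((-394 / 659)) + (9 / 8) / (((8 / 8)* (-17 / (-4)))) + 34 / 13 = 24.79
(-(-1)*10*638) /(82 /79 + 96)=252010 /3833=65.75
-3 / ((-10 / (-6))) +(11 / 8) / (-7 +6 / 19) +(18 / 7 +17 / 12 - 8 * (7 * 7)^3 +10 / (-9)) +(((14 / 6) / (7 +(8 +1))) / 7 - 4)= -602440164659 / 640080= -941195.11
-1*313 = -313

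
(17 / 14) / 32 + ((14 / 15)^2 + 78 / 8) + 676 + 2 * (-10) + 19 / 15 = 67326913 / 100800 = 667.93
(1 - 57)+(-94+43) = -107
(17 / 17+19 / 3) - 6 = 4 / 3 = 1.33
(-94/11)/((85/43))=-4.32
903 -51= 852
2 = 2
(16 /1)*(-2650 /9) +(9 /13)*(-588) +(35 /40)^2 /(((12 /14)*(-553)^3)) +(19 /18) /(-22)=-138569881018607 /27073757568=-5118.24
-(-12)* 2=24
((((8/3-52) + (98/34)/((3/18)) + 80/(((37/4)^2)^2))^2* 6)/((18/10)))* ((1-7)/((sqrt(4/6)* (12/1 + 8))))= -4685884748210572418* sqrt(6)/9135959059648521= -1256.36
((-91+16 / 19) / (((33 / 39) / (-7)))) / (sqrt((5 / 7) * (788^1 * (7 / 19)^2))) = 22269 * sqrt(6895) / 21670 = 85.33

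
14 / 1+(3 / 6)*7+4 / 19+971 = 37571 / 38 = 988.71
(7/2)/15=7/30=0.23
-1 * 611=-611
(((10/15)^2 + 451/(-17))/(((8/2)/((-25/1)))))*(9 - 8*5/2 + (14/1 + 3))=99775/102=978.19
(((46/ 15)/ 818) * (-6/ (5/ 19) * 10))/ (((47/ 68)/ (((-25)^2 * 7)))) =-104006000/ 19223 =-5410.50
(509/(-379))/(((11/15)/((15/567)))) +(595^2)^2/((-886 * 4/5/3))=-493777807065913025/930820968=-530475595.24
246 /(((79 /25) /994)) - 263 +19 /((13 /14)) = 79221213 /1027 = 77138.47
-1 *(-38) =38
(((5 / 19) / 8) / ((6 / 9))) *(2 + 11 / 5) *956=15057 / 76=198.12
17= 17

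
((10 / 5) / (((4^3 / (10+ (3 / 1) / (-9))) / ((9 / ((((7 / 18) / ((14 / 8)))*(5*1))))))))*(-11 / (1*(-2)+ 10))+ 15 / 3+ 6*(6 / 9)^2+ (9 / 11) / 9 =371131 / 84480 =4.39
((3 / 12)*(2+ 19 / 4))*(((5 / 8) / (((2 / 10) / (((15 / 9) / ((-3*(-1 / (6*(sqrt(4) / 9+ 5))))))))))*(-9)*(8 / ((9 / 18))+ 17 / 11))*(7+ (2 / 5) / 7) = -504120825 / 4928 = -102297.25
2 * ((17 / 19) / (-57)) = -34 / 1083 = -0.03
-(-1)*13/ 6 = 13/ 6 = 2.17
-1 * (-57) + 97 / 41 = 2434 / 41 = 59.37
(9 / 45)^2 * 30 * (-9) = -54 / 5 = -10.80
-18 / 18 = -1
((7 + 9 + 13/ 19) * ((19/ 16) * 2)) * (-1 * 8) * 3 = -951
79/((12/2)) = 79/6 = 13.17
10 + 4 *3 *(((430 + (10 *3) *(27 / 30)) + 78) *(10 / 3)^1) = 21410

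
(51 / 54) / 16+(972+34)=289745 / 288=1006.06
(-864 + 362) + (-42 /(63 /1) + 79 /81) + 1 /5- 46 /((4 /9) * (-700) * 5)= -501.46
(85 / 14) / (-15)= -17 / 42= -0.40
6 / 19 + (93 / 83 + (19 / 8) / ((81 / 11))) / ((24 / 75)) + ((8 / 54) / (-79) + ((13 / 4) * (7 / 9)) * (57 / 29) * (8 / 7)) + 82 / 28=1760750485997 / 131105169216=13.43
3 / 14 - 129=-1803 / 14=-128.79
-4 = -4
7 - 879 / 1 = -872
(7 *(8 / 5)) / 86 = 28 / 215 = 0.13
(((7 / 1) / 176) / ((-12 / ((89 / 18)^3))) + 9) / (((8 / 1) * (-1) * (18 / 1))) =-105919873 / 1773674496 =-0.06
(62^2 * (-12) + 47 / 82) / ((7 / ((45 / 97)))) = -170210205 / 55678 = -3057.05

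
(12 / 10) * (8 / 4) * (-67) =-804 / 5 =-160.80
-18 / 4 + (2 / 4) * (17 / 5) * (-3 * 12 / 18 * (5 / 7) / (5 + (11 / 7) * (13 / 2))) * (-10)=-1237 / 426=-2.90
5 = 5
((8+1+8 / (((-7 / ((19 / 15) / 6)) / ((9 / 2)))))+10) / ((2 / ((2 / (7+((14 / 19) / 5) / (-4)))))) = 7942 / 3087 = 2.57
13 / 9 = 1.44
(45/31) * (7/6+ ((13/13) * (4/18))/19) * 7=455/38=11.97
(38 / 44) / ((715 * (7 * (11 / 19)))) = 361 / 1211210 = 0.00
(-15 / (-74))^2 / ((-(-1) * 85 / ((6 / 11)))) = 135 / 512006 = 0.00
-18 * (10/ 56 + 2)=-549/ 14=-39.21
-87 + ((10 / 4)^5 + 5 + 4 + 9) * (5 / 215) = -116011 / 1376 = -84.31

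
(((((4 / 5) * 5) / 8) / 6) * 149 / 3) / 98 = 149 / 3528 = 0.04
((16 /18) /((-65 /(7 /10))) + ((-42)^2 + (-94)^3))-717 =-2426395753 /2925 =-829537.01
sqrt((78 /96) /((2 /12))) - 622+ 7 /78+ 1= -48431 /78+ sqrt(78) /4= -618.70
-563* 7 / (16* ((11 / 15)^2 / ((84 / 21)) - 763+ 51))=886725 / 2562716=0.35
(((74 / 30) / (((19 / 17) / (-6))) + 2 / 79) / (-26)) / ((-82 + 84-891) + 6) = -49596 / 86149895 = -0.00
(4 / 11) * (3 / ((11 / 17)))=204 / 121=1.69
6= 6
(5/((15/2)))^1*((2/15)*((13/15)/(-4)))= -13/675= -0.02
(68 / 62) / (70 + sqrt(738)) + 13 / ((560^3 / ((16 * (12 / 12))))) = 13062278643 / 708072736000-51 * sqrt(82) / 64511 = 0.01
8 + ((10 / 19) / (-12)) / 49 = 44683 / 5586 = 8.00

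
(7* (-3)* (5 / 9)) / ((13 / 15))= -175 / 13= -13.46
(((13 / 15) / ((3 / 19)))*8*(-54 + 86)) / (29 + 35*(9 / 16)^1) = 53248 / 1845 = 28.86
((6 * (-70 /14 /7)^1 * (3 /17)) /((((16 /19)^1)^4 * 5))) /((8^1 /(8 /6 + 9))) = -12119853 /31195136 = -0.39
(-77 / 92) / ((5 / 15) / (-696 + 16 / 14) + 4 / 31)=-6.51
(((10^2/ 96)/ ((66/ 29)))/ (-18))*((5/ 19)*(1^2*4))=-3625/ 135432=-0.03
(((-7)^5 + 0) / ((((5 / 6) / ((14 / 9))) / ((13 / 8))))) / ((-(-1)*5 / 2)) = -1529437 / 75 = -20392.49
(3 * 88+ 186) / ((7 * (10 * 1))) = 45 / 7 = 6.43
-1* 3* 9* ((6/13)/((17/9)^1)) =-1458/221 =-6.60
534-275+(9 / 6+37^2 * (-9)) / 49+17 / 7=981 / 98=10.01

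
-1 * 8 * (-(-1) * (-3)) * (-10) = -240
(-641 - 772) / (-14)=1413 / 14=100.93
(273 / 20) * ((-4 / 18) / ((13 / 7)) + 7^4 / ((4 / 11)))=21630217 / 240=90125.90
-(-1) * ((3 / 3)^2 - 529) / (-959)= 528 / 959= 0.55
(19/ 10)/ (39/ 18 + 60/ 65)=741/ 1205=0.61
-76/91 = -0.84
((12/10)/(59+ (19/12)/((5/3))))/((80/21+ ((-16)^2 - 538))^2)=2646/10230156959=0.00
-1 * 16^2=-256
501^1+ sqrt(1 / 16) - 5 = 1985 / 4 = 496.25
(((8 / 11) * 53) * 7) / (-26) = -1484 / 143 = -10.38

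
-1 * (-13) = 13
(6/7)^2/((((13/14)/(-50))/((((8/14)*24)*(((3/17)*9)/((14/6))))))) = -27993600/75803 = -369.29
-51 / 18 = -17 / 6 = -2.83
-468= -468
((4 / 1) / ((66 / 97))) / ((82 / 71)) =6887 / 1353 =5.09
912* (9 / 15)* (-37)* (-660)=13362624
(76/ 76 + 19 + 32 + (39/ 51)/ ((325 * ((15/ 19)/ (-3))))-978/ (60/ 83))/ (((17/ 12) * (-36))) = 5528863/ 216750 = 25.51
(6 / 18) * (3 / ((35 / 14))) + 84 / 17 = 454 / 85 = 5.34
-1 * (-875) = 875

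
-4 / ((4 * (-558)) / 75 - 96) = 25 / 786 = 0.03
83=83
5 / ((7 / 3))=15 / 7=2.14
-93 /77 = -1.21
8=8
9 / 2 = 4.50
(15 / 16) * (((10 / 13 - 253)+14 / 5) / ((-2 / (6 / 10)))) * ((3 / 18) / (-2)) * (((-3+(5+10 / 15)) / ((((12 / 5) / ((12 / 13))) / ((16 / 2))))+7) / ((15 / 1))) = -9614309 / 1622400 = -5.93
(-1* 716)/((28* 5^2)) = -179/175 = -1.02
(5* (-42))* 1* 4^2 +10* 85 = -2510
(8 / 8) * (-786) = -786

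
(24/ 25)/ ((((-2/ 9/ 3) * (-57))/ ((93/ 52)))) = 2511/ 6175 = 0.41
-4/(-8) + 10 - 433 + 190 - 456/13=-6957/26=-267.58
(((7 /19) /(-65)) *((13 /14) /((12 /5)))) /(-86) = 1 /39216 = 0.00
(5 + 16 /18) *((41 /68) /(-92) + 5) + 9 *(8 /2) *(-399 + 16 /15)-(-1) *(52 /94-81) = -21135962471 /1470160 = -14376.64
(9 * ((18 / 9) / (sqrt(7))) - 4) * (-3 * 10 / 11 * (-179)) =-21480 / 11 + 96660 * sqrt(7) / 77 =1368.55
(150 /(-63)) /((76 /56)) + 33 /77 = -529 /399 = -1.33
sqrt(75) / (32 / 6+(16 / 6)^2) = 0.70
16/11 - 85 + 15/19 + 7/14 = -82.26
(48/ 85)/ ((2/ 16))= 384/ 85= 4.52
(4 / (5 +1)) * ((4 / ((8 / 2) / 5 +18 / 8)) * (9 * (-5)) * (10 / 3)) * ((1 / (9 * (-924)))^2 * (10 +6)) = -0.00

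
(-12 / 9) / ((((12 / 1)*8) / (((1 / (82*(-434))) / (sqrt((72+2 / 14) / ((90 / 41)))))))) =sqrt(57974) / 3536877792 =0.00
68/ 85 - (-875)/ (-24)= -4279/ 120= -35.66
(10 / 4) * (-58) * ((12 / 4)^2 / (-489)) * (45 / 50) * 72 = 28188 / 163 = 172.93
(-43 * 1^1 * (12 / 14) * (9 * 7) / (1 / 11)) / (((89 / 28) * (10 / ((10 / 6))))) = -119196 / 89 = -1339.28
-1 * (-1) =1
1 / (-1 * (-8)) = 1 / 8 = 0.12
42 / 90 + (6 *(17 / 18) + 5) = 11.13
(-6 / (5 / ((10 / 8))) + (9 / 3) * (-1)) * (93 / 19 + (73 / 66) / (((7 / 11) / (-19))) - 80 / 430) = 2914815 / 22876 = 127.42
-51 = -51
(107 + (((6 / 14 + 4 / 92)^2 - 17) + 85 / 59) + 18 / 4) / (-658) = -294133209 / 2012610124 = -0.15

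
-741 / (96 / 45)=-11115 / 32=-347.34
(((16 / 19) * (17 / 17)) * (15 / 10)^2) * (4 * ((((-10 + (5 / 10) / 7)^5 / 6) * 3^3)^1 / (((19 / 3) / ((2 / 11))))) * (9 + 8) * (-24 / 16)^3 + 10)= 5787546304131243 / 1067849552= 5419814.33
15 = 15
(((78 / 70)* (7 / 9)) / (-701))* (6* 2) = -52 / 3505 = -0.01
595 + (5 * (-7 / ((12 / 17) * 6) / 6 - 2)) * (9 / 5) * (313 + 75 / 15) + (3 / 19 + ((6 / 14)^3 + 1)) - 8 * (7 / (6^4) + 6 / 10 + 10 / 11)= -1376931207709 / 232265880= -5928.25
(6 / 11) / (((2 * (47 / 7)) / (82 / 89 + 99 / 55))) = 25431 / 230065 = 0.11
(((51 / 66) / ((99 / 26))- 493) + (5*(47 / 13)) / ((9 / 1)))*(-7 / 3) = 1145.17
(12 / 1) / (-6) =-2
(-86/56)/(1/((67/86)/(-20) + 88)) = -151293/1120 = -135.08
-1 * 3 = -3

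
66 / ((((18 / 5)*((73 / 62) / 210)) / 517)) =123407900 / 73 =1690519.18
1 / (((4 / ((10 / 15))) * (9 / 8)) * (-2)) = -0.07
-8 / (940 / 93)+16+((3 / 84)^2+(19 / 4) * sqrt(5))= 19 * sqrt(5) / 4+2802251 / 184240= 25.83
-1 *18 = -18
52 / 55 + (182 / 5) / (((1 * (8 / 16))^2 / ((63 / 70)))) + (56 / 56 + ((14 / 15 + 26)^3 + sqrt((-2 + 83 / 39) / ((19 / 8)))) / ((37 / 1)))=2 * sqrt(7410) / 27417 + 908004049 / 1373625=661.03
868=868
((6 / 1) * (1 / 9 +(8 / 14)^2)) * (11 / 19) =4246 / 2793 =1.52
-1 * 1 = -1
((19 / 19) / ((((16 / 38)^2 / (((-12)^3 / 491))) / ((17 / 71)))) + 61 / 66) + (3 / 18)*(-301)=-62117192 / 1150413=-54.00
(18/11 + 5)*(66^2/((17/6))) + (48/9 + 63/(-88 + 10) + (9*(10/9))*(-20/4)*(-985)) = 78840445/1326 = 59457.35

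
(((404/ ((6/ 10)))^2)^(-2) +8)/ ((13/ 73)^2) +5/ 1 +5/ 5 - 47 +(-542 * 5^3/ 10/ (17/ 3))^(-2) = 392908369802099943309577/ 1859830106058905760000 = 211.26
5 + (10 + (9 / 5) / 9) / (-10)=199 / 50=3.98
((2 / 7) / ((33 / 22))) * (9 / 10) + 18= 636 / 35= 18.17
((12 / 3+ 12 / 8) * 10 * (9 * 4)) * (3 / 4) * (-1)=-1485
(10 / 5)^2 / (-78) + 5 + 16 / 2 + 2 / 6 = 518 / 39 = 13.28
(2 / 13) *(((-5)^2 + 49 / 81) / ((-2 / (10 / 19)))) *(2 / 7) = -41480 / 140049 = -0.30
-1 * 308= -308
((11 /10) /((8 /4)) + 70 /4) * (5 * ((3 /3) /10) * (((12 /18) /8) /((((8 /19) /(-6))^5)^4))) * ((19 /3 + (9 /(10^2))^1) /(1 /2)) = 10130794841857813125837669994882907706183 /8796093022208000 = 1151738029177273929899192.00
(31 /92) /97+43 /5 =383887 /44620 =8.60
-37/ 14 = -2.64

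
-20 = -20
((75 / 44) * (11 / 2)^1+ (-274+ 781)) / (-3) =-1377 / 8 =-172.12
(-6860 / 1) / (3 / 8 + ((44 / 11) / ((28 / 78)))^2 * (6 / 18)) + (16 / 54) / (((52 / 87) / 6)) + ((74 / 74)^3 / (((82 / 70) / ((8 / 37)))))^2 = -78976320708172 / 489767228847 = -161.25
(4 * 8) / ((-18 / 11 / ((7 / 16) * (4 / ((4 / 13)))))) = -1001 / 9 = -111.22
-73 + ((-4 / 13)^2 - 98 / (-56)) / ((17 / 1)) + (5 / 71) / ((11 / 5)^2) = -72.88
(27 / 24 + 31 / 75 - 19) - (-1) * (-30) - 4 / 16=-28627 / 600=-47.71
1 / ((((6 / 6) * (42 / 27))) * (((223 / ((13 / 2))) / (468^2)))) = 6406452 / 1561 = 4104.07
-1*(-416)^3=71991296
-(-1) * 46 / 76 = 23 / 38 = 0.61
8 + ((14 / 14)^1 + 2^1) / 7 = 59 / 7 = 8.43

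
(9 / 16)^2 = 81 / 256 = 0.32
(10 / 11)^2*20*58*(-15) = -1740000 / 121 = -14380.17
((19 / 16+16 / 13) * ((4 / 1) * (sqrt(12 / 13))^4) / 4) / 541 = 4527 / 1188577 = 0.00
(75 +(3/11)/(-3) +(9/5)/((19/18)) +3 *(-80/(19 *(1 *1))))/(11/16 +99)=1069792/1666775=0.64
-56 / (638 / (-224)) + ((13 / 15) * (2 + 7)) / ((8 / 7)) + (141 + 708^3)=4528461214247 / 12760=354895079.49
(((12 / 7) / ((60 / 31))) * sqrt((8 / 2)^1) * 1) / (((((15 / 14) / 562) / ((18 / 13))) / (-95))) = -7944432 / 65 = -122222.03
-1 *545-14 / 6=-1642 / 3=-547.33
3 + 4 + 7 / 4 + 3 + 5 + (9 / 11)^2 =8431 / 484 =17.42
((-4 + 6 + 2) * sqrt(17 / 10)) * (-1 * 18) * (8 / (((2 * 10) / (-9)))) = 648 * sqrt(170) / 25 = 337.96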